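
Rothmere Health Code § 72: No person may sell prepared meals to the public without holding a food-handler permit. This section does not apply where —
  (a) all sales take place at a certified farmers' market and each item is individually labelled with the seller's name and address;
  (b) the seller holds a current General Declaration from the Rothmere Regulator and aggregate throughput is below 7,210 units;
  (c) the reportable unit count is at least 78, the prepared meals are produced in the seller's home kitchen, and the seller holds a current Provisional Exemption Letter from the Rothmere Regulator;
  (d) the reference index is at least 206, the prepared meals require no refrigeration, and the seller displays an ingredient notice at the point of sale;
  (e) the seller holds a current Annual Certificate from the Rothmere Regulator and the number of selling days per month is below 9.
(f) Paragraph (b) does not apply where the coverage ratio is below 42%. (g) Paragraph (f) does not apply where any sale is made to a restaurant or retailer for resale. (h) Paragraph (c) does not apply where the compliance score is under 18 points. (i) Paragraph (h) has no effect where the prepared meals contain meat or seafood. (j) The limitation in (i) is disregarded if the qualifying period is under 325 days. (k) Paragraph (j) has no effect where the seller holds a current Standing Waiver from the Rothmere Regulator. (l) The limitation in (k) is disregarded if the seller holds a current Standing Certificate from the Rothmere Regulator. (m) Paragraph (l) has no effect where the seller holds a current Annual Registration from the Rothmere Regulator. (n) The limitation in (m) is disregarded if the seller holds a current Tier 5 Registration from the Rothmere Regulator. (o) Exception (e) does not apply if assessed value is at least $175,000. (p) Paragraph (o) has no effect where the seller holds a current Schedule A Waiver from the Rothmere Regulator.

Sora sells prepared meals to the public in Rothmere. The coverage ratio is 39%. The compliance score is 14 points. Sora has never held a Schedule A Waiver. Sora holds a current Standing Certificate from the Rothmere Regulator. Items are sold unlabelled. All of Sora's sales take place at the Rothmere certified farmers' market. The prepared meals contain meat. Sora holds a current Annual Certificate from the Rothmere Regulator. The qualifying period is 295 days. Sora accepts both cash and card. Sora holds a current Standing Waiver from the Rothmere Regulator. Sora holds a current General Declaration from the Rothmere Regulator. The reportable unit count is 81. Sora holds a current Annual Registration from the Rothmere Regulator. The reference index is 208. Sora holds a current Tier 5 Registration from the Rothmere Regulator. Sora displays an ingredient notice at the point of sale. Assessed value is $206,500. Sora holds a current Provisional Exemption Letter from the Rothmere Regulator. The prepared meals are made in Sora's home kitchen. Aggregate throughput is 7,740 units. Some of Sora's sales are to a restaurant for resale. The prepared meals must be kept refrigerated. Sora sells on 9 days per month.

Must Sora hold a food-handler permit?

Exception (a) fails — items are sold unlabelled.
Exception (b) requires that aggregate throughput is below 7,210 units; but aggregate throughput is 7,740 units, not below 7,210 units, so (b) is unavailable.
Exception (c) is satisfied on its face — the reportable unit count is 81, meeting the 78 threshold; the prepared meals are home-kitchen produced; a current Provisional Exemption Letter is held. But applying paragraphs (h)–(n): (h) operates against (c): the compliance score is 14 points, under the 18 points limit. (i) would limit (h) — the prepared meals contain meat — but (j) sets (i) aside: (j) is triggered — the qualifying period is 295 days, under the 325 days limit. (k) operates (a current Standing Waiver is held), but is overridden by (l): (l) applies — a current Standing Certificate is held. (m) would limit (l) — a current Annual Registration is held — but (n) sets (m) aside: (n) applies — a current Tier 5 Registration is held. (c) is therefore removed.
Exception (d) does not apply: the prepared meals require refrigeration.
Exception (e) does not apply: the number of selling days per month is 9, not below 9.
None of the exceptions is available; § 72 applies in full.

Yes — Sora must hold a food-handler permit.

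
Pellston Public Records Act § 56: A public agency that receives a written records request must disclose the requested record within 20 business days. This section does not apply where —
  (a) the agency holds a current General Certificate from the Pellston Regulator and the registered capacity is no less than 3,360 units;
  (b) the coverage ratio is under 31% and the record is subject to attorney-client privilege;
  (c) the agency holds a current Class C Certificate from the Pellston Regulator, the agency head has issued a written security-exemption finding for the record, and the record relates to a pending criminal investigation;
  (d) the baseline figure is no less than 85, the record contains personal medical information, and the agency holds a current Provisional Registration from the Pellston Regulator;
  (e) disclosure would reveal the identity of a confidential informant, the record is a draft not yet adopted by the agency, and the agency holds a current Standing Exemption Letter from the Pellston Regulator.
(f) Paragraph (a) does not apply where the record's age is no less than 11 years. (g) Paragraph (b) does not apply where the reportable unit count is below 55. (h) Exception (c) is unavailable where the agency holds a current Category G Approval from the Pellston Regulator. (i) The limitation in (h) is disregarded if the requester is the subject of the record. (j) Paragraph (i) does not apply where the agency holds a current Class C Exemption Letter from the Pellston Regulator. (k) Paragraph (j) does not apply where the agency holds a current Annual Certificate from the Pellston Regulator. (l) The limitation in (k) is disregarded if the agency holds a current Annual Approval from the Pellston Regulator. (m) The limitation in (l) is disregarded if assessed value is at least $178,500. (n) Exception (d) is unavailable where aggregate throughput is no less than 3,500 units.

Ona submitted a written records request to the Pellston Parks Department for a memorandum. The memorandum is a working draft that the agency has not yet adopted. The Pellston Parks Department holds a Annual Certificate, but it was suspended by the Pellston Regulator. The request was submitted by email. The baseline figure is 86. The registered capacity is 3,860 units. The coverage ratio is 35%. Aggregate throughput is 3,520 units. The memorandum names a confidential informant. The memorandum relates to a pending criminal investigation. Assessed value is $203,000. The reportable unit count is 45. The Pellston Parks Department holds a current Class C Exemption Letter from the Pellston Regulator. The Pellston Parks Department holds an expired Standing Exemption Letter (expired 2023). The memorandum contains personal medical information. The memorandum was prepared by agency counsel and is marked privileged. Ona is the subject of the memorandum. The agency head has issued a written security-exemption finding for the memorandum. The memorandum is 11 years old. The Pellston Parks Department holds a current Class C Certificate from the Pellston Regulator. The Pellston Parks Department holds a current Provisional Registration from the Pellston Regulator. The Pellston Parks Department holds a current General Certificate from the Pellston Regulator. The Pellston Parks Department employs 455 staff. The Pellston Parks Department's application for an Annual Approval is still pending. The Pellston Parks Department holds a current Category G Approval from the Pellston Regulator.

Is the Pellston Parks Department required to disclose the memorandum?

Exception (a) is satisfied on its face — a current General Certificate is held; the registered capacity is 3,860 units, meeting the 3,360 units threshold. However, paragraph (f) must be considered: (f) is triggered — the record's age is 11 years, meeting the 11 years threshold. (a) is therefore removed.
Exception (b) requires that the coverage ratio is under 31%; but the coverage ratio is 35%, not under 31%, so (b) is unavailable.
All of (c)'s requirements are met (a current Class C Certificate is held; a written security-exemption finding has been issued; the memorandum relates to a pending investigation). However, paragraphs (h)–(m) must be considered: (h) operates against (c): a current Category G Approval is held. (i) is engaged (Ona is the subject of the memorandum), but is itself disapplied by (j): (j) operates against (i): a current Class C Exemption Letter is held. (k) is not triggered (no current Annual Certificate is held), so (j) stands. Exception (c) does not apply.
All of (d)'s requirements are met (the baseline figure is 86, meeting the 85 threshold; the memorandum contains personal medical information; a current Provisional Registration is held). But applying paragraph (n): (n) operates against (d): aggregate throughput is 3,520 units, meeting the 3,500 units threshold. Exception (d) does not apply.
Exception (e) does not apply: the Standing Exemption Letter is not current.
No exception is made out. the Pellston Parks Department falls within the general rule.

Yes — the Pellston Parks Department must disclose the memorandum.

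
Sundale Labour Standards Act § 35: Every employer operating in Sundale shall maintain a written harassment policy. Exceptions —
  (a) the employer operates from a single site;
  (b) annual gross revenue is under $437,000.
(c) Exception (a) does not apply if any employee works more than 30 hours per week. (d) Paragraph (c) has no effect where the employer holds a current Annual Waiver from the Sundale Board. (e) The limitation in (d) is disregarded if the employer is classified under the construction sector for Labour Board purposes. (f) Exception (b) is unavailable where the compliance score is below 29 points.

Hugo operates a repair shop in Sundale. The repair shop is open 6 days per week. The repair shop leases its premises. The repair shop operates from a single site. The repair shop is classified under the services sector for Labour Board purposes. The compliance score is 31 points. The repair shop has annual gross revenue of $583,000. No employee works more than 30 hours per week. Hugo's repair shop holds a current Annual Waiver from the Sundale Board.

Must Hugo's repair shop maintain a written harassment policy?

No — exception (a) applies; Hugo's repair shop is not required to maintain a written harassment policy.

Exception (a) is satisfied on its face — the employer operates from a single site. As to paragraphs (c)–(e): (c), which would limit (a), is inapplicable: no employee exceeds 30 hours/week. Exception (a) stands.
Exception (b) does not apply: annual gross revenue is $583,000, not under $437,000.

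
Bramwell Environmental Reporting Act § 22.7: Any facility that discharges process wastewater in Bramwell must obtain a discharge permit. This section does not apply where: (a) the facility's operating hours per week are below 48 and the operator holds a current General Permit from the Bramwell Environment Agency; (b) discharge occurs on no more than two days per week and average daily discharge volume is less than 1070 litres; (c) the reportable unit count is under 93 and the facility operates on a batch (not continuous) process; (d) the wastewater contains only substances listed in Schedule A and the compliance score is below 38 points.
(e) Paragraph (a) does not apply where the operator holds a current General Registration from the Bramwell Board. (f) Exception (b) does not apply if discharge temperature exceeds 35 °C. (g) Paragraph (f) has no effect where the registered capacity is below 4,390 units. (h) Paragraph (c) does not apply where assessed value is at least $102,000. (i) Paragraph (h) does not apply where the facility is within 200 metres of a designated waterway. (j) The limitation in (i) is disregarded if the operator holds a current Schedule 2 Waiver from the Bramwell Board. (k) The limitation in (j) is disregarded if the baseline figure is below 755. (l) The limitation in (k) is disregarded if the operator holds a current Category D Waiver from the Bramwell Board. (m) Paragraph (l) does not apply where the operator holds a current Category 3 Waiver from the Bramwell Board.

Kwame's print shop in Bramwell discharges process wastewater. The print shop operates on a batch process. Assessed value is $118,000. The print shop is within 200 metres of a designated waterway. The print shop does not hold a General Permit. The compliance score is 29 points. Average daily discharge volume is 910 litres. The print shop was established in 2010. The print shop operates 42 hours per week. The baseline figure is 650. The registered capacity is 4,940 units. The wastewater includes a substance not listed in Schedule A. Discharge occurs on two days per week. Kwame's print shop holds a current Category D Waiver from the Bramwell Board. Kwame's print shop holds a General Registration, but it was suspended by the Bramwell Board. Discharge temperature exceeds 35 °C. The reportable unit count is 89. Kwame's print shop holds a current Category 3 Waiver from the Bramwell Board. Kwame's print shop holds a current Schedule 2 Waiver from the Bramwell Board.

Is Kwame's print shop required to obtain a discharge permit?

Exception (a) requires that the operator holds a current General Permit from the Bramwell Environment Agency; but no General Permit is held, so (a) is unavailable.
Exception (b): discharge occurs on no more than two days per week; average daily discharge volume is 910 litres, less than the 1070 litres limit — every condition holds. But applying paragraphs (f)–(g): (f) is triggered — discharge temperature exceeds 35 °C. (g) is inapplicable (the registered capacity is 4,940 units, not below 4,390 units), so (f) stands. (b) is therefore removed.
Exception (c) is satisfied on its face — the reportable unit count is 89, under the 93 limit; the facility operates on a batch process. Under paragraphs (h)–(m): (h) would limit (c) — assessed value is $118,000, meeting the $102,000 threshold — but (i) sets (h) aside: (i) operates — the print shop is within 200 m of a designated waterway. (j) is triggered (a current Schedule 2 Waiver is held), but is set aside by (k): (k) operates — the baseline figure is 650, below the 755 limit. (l) operates (a current Category D Waiver is held), but is set aside by (m): (m) applies — a current Category 3 Waiver is held. Exception (c) stands.
Exception (d) fails — the wastewater includes a non-Schedule-A substance.

No — exception (c) applies; Kwame's print shop is not required to obtain a discharge permit.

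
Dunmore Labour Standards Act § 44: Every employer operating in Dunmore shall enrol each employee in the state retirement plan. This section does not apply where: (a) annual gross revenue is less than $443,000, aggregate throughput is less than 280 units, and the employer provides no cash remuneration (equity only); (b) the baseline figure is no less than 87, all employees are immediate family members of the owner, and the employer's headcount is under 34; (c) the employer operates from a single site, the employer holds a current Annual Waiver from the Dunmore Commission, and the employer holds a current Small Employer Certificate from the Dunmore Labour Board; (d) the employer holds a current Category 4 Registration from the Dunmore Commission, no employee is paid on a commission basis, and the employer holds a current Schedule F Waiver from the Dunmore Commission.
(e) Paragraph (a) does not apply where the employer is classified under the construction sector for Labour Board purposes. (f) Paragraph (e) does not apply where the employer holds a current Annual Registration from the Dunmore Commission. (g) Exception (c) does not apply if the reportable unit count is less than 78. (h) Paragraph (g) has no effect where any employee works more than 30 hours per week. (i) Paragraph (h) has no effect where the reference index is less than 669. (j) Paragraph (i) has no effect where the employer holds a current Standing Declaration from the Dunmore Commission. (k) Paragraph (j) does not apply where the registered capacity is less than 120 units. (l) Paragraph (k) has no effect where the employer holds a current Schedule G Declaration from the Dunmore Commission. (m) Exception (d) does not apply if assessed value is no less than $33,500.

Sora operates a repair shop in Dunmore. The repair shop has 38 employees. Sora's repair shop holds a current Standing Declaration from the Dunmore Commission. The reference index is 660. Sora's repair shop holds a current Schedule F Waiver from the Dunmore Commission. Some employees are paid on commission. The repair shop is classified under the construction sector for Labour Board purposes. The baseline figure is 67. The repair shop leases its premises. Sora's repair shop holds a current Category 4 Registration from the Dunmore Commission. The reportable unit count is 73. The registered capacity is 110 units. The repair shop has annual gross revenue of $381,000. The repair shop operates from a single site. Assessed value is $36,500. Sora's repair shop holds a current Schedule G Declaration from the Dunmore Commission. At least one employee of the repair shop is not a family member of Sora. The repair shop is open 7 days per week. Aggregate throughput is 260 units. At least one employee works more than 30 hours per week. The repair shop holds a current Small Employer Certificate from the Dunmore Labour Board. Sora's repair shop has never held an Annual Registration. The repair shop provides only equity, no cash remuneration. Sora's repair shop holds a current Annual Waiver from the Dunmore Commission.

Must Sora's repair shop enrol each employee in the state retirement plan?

Exception (a)'s conditions are all satisfied: annual gross revenue is $381,000, less than the $443,000 limit; aggregate throughput is 260 units, less than the 280 units limit; remuneration is equity-only. Turning to paragraphs (e)–(f): (e) operates against (a): the repair shop is classified under the construction sector. (f), which would lift (e), is not triggered — the Annual Registration is not current. So (a) is unavailable.
Exception (b) fails — the baseline figure is 67, short of 87.
Exception (c): the employer operates from a single site; a current Annual Waiver is held; a current Small Employer Certificate is held — every condition holds. Under paragraphs (g)–(l): (g) is engaged (the reportable unit count is 73, less than the 78 limit), but is itself disapplied by (h): (h) applies — at least one employee exceeds 30 hours/week. (i) would limit (h) — the reference index is 660, less than the 669 limit — but (j) sets (i) aside: (j) operates against (i): a current Standing Declaration is held. (k) would limit (j) — the registered capacity is 110 units, less than the 120 units limit — but (l) sets (k) aside: (l) operates against (k): a current Schedule G Declaration is held. Exception (c) stands.
Exception (d) does not apply: some employees are paid on commission.

No — exception (c) applies; Sora's repair shop is not required to enrol each employee in the state retirement plan.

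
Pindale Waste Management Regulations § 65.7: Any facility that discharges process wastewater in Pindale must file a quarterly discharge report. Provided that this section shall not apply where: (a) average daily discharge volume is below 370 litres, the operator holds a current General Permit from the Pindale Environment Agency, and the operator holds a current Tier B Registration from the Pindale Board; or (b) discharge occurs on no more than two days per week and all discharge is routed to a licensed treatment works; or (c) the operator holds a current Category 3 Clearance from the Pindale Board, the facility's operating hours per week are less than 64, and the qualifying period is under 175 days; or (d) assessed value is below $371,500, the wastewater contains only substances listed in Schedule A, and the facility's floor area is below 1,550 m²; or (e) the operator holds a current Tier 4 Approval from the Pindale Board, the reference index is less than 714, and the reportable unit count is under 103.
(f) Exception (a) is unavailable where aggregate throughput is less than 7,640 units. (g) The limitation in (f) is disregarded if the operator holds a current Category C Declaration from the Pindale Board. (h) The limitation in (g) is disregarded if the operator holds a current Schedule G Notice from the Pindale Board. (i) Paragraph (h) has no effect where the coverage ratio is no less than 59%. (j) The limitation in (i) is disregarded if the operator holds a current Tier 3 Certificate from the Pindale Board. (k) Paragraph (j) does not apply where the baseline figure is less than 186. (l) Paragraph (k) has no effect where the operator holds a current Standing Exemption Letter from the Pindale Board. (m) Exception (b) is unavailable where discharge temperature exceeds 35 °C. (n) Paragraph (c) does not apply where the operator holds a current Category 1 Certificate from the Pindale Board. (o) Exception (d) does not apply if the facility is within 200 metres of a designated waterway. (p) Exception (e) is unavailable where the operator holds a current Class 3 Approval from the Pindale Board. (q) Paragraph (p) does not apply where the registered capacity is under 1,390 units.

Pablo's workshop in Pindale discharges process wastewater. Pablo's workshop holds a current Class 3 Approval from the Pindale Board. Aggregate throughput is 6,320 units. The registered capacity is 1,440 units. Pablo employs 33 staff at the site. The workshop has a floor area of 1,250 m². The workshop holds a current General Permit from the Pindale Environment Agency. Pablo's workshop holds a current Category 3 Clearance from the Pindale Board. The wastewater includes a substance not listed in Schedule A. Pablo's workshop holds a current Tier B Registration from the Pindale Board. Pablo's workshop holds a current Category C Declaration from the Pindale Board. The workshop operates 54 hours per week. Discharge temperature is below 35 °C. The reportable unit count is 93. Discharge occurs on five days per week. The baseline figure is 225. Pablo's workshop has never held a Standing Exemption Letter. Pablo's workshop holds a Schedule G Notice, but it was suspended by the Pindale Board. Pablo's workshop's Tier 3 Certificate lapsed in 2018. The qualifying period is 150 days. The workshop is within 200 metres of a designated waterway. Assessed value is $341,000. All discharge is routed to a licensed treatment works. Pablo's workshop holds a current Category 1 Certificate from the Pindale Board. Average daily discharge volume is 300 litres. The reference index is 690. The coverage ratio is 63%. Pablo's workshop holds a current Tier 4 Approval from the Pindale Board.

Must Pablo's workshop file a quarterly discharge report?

Exception (a): average daily discharge volume is 300 litres, below the 370 litres limit; a current General Permit is held; a current Tier B Registration is held — every condition holds. Applying paragraphs (f)–(l): (f) is triggered (aggregate throughput is 6,320 units, less than the 7,640 units limit), but is itself disapplied by (g): (g) operates against (f): a current Category C Declaration is held. (h), which would lift (g), is not triggered — no current Schedule G Notice is held. (a) remains available.
Exception (b) fails — discharge occurs on five days per week.
All of (c)'s requirements are met (a current Category 3 Clearance is held; the facility's operating hours per week are 54, less than the 64 limit; the qualifying period is 150 days, under the 175 days limit). Turning to paragraph (n): (n) operates against (c): a current Category 1 Certificate is held. So (c) is unavailable.
Exception (d) does not apply: the wastewater includes a non-Schedule-A substance.
Exception (e) is satisfied on its face — a current Tier 4 Approval is held; the reference index is 690, less than the 714 limit; the reportable unit count is 93, under the 103 limit. But: (p) operates against (e): a current Class 3 Approval is held. (q), which would lift (p), is not triggered — the registered capacity is 1,440 units, not under 1,390 units. So (e) is unavailable.

No — exception (a) applies; Pablo's workshop is not required to file a quarterly discharge report.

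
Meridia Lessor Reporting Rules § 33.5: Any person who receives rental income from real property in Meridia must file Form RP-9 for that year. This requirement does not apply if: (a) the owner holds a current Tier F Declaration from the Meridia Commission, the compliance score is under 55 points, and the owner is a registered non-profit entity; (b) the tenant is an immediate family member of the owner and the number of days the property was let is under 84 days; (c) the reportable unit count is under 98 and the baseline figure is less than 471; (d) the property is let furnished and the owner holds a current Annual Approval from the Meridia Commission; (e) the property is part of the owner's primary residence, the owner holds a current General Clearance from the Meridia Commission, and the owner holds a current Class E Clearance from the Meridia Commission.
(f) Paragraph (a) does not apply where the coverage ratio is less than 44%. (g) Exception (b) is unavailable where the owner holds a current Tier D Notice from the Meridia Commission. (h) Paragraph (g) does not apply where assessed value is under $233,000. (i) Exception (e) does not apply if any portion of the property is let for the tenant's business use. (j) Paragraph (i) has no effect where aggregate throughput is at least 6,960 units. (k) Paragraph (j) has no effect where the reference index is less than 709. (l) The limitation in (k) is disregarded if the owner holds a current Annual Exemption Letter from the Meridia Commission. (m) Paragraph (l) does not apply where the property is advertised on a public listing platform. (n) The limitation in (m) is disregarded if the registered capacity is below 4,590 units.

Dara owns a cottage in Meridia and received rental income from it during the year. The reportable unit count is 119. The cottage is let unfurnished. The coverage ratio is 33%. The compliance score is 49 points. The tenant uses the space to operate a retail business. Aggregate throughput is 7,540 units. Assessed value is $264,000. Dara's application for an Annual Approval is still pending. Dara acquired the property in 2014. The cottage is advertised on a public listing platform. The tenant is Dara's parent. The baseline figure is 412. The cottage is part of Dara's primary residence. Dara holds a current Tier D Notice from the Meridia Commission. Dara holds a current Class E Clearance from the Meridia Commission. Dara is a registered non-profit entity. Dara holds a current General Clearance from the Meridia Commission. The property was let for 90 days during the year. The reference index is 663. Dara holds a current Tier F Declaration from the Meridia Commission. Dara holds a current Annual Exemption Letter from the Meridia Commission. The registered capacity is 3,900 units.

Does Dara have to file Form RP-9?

All of (a)'s requirements are met (a current Tier F Declaration is held; the compliance score is 49 points, under the 55 points limit; Dara is a registered non-profit). However, paragraph (f) must be considered: (f) applies — the coverage ratio is 33%, less than the 44% limit. (a) is therefore removed.
Exception (b) does not apply: the number of days the property was let is 90 days, not under 84 days.
Exception (c) requires that the reportable unit count is under 98; but the reportable unit count is 119, not under 98, so (c) is unavailable.
Exception (d) requires that the property is let furnished; but the property is let unfurnished, so (d) is unavailable.
Exception (e): the cottage is part of the primary residence; a current General Clearance is held; a current Class E Clearance is held — every condition holds. Considering the limiting provisions: (i) would limit (e) — the space is let for business use — but (j) sets (i) aside: (j) operates against (i): aggregate throughput is 7,540 units, meeting the 6,960 units threshold. (k) is triggered (the reference index is 663, less than the 709 limit), but is itself disapplied by (l): (l) operates against (k): a current Annual Exemption Letter is held. (m) would limit (l) — the property is publicly advertised — but (n) sets (m) aside: (n) is engaged — the registered capacity is 3,900 units, below the 4,590 units limit. Exception (e) stands.

No — exception (e) applies; Dara is not required to file Form RP-9.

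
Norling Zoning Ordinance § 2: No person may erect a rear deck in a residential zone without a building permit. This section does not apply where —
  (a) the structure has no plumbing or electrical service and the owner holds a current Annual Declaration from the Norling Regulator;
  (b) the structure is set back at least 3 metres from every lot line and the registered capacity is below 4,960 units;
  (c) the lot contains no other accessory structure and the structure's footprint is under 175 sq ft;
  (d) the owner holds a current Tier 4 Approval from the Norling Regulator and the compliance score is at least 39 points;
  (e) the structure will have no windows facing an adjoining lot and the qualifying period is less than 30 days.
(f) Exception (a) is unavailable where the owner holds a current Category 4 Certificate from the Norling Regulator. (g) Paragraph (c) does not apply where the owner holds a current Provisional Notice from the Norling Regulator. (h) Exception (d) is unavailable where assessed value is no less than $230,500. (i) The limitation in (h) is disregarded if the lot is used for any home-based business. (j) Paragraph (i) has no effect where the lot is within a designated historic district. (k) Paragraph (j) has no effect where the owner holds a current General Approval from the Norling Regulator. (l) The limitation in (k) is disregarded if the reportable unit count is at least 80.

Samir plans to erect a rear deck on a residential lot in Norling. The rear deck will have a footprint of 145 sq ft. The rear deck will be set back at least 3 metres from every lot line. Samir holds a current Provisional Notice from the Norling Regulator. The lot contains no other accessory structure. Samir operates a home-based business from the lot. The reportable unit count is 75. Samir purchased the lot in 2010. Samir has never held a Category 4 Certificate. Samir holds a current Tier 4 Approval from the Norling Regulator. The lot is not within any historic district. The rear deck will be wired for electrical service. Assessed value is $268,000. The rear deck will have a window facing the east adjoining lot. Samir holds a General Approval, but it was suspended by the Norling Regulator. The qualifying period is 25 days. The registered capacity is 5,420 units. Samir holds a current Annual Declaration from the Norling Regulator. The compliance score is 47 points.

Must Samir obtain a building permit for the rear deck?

No — exception (d) applies; Samir does not need a building permit.

Exception (a) fails — electrical service is planned.
Exception (b) fails — the registered capacity is 5,420 units, not below 4,960 units.
Exception (c): the lot has no other accessory structure; the structure's footprint is 145 sq ft, under the 175 sq ft limit — every condition holds. But applying paragraph (g): (g) operates against (c): a current Provisional Notice is held. (c) is therefore removed.
Exception (d): a current Tier 4 Approval is held; the compliance score is 47 points, meeting the 39 points threshold — every condition holds. Applying paragraphs (h)–(l): (h) would limit (d) — assessed value is $268,000, meeting the $230,500 threshold — but (i) sets (h) aside: (i) operates against (h): a home-based business operates on the lot. (j) does not operate here (the lot is not in a historic district), so (i) stands. (d) remains available.
Exception (e) requires that the structure will have no windows facing an adjoining lot; but a window faces an adjoining lot, so (e) is unavailable.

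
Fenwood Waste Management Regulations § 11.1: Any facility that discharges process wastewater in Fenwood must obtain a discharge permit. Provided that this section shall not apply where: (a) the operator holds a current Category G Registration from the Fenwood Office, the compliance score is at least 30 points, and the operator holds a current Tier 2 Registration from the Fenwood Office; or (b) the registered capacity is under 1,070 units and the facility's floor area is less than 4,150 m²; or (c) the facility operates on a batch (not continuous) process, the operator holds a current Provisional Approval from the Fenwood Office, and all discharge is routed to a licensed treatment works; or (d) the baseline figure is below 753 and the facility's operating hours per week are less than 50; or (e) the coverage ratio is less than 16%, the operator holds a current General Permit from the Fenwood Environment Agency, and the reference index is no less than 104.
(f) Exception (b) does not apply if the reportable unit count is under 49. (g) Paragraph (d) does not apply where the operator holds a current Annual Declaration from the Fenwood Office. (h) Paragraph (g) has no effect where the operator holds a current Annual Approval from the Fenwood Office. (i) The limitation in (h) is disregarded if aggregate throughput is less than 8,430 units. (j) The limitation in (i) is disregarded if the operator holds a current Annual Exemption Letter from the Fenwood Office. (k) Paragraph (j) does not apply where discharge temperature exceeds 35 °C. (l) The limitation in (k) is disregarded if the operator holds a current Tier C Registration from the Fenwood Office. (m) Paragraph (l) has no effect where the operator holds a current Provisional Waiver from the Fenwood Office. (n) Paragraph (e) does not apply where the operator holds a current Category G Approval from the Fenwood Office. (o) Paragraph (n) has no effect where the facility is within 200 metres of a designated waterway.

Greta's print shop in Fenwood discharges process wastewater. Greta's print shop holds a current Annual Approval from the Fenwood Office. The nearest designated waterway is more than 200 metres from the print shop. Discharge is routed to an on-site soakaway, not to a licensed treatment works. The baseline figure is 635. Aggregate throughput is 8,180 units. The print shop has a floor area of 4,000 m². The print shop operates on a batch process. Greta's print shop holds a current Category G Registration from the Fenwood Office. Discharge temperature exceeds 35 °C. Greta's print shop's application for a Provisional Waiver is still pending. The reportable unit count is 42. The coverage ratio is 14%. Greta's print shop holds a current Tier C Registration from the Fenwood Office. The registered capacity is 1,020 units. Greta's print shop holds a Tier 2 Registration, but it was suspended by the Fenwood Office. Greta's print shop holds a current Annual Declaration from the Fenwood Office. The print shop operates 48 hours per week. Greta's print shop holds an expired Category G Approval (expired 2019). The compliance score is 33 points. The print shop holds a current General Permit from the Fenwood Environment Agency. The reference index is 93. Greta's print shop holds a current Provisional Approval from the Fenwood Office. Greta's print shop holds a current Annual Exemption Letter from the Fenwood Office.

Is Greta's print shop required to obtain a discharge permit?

Exception (a) fails — no current Tier 2 Registration is held.
All of (b)'s requirements are met (the registered capacity is 1,020 units, under the 1,070 units limit; the facility's floor area is 4,000 m², less than the 4,150 m² limit). However, paragraph (f) must be considered: (f) operates against (b): the reportable unit count is 42, under the 49 limit. Exception (b) does not apply.
Exception (c) does not apply: discharge is not routed to a licensed treatment works.
All of (d)'s requirements are met (the baseline figure is 635, below the 753 limit; the facility's operating hours per week are 48, less than the 50 limit). Considering the limiting provisions: (g) would limit (d) — a current Annual Declaration is held — but (h) sets (g) aside: (h) is triggered — a current Annual Approval is held. (i) would limit (h) — aggregate throughput is 8,180 units, less than the 8,430 units limit — but (j) sets (i) aside: (j) is triggered — a current Annual Exemption Letter is held. (k) would limit (j) — discharge temperature exceeds 35 °C — but (l) sets (k) aside: (l) operates against (k): a current Tier C Registration is held. (m), which would lift (l), is not triggered — no current Provisional Waiver is held. So (d) applies.
Exception (e) fails — the reference index is 93, short of 104.

No — exception (d) applies; Greta's print shop is not required to obtain a discharge permit.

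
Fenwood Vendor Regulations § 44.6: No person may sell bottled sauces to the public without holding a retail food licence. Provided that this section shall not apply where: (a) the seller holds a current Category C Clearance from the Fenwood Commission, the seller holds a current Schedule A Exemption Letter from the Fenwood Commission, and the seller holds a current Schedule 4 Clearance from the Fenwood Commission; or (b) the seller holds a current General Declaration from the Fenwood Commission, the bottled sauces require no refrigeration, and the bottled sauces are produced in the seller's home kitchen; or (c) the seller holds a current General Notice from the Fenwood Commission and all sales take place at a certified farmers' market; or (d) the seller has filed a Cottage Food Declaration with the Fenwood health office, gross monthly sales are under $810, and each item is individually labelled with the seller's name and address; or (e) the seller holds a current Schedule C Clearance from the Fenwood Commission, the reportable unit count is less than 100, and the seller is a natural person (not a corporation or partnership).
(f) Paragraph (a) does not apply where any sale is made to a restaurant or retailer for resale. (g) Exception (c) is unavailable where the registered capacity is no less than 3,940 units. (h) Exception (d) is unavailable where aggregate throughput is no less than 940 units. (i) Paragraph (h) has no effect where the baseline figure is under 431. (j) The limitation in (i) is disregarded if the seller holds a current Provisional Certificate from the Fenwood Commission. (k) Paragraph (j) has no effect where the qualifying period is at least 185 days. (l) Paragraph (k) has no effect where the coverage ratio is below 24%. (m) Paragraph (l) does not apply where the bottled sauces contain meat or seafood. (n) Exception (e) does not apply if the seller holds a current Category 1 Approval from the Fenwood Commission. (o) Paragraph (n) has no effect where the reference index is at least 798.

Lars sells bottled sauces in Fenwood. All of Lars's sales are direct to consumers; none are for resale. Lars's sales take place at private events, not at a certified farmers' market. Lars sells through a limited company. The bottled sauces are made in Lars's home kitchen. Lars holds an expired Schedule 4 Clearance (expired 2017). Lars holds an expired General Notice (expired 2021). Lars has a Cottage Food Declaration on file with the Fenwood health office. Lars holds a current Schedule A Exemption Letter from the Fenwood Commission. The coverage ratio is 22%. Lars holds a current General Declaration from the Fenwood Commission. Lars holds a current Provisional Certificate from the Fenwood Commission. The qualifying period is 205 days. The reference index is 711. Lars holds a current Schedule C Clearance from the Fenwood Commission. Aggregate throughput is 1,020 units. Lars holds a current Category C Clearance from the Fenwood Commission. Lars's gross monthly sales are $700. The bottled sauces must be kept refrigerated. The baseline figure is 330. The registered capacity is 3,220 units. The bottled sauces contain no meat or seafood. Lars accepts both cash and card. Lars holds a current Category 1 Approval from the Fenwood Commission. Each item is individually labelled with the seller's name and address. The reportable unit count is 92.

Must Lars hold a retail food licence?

Exception (a) fails — no current Schedule 4 Clearance is held.
Exception (b) does not apply: the bottled sauces require refrigeration.
Exception (c) does not apply: there is no General Notice in force.
All of (d)'s requirements are met (a Cottage Food Declaration is on file; gross monthly sales are $700, under the $810 limit; items are individually labelled). But applying paragraphs (h)–(m): (h) applies — aggregate throughput is 1,020 units, meeting the 940 units threshold. (i) would limit (h) — the baseline figure is 330, under the 431 limit — but (j) sets (i) aside: (j) is triggered — a current Provisional Certificate is held. (k) applies (the qualifying period is 205 days, meeting the 185 days threshold), but is itself disapplied by (l): (l) is triggered — the coverage ratio is 22%, below the 24% limit. (m) does not operate here (the bottled sauces contain no meat or seafood), so (l) stands. (d) is therefore removed.
Exception (e) fails — the seller operates through a limited company.
No exception displaces § 44.6.

Yes — Lars must hold a retail food licence.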